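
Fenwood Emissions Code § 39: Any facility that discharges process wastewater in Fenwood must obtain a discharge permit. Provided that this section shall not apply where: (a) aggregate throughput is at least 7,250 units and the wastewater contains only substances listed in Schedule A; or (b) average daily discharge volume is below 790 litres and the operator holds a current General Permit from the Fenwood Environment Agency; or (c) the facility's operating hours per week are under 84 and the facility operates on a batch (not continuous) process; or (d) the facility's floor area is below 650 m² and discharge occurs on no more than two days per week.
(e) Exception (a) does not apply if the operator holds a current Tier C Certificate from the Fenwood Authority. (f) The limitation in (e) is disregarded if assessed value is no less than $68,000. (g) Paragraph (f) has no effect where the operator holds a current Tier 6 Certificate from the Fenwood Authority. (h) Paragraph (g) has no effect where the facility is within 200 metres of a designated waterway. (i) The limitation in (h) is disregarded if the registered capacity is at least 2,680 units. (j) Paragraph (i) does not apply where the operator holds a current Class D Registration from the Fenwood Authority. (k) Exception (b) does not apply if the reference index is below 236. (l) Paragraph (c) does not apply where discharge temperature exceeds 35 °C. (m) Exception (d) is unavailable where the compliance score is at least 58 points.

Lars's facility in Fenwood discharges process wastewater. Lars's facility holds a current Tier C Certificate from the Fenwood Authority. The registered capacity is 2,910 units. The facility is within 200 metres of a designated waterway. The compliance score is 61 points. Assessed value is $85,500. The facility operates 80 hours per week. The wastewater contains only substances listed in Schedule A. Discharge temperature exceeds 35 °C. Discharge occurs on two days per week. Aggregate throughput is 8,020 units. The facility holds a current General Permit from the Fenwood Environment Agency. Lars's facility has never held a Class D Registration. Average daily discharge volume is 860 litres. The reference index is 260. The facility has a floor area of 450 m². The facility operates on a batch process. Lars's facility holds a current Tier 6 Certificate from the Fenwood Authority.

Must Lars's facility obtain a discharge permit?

Yes — Lars's facility must obtain a discharge permit.

Exception (a)'s conditions are all satisfied: aggregate throughput is 8,020 units, meeting the 7,250 units threshold; the wastewater is Schedule-A-only. However, paragraphs (e)–(j) must be considered: (e) operates against (a): a current Tier C Certificate is held. (f) would limit (e) — assessed value is $85,500, meeting the $68,000 threshold — but (g) sets (f) aside: (g) applies — a current Tier 6 Certificate is held. (h) operates (the facility is within 200 m of a designated waterway), but is overridden by (i): (i) operates — the registered capacity is 2,910 units, meeting the 2,680 units threshold. (j) is inapplicable (no current Class D Registration is held), so (i) stands. (a) is therefore removed.
Exception (b) requires that average daily discharge volume is below 790 litres; but average daily discharge volume is 860 litres, not below 790 litres, so (b) is unavailable.
Exception (c) is satisfied on its face — the facility's operating hours per week are 80, under the 84 limit; the facility operates on a batch process. However, paragraph (l) must be considered: (l) operates against (c): discharge temperature exceeds 35 °C. So (c) is unavailable.
Exception (d): the facility's floor area is 450 m², below the 650 m² limit; discharge occurs on no more than two days per week — every condition holds. But applying paragraph (m): (m) operates against (d): the compliance score is 61 points, meeting the 58 points threshold. (d) is therefore removed.
No exception is made out. Lars's facility falls within the general rule.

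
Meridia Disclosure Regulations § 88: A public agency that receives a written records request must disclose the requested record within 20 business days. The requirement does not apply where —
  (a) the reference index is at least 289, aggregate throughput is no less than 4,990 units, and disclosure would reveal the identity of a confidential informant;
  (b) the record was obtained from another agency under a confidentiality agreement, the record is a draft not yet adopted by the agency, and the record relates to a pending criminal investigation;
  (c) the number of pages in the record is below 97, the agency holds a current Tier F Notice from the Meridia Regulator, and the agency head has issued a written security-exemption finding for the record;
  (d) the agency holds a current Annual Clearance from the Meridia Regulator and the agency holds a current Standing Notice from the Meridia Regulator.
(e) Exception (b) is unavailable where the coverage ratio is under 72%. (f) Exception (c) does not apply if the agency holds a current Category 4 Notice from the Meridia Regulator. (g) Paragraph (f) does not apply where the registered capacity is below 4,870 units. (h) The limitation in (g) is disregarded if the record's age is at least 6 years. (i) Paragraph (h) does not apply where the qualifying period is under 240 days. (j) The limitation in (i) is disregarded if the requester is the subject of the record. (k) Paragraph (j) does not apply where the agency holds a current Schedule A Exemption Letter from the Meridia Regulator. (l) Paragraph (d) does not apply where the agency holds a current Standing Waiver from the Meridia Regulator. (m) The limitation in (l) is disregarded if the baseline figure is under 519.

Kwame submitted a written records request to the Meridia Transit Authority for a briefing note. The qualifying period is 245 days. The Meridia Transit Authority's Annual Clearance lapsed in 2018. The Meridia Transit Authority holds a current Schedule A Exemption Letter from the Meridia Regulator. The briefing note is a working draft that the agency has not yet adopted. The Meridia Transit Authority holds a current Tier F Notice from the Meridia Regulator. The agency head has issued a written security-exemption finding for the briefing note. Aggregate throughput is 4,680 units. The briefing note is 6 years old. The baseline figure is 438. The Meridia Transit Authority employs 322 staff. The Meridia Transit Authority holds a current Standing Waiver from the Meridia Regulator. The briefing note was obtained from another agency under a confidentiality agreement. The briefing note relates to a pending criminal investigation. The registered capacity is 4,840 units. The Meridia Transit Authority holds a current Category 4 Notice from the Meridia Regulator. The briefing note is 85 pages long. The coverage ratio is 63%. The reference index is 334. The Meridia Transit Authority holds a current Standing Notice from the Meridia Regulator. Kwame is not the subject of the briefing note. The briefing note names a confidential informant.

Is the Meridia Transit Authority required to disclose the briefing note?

Exception (a) does not apply: aggregate throughput is 4,680 units, short of 4,990 units.
Exception (b)'s conditions are all satisfied: the briefing note was obtained under a confidentiality agreement; the briefing note is an unadopted draft; the briefing note relates to a pending investigation. But: (e) operates against (b): the coverage ratio is 63%, under the 72% limit. Exception (b) does not apply.
Exception (c): the number of pages in the record is 85, below the 97 limit; a current Tier F Notice is held; a written security-exemption finding has been issued — every condition holds. However, paragraphs (f)–(k) must be considered: (f) applies — a current Category 4 Notice is held. (g) is triggered (the registered capacity is 4,840 units, below the 4,870 units limit), but is set aside by (h): (h) operates against (g): the record's age is 6 years, meeting the 6 years threshold. (i), which would lift (h), is not engaged — the qualifying period is 245 days, not under 240 days. So (c) is unavailable.
Exception (d) requires that the agency holds a current Annual Clearance from the Meridia Regulator; but there is no Annual Clearance in force, so (d) is unavailable.
No exception is made out. the Meridia Transit Authority falls within the general rule.

Yes — the Meridia Transit Authority must disclose the briefing note.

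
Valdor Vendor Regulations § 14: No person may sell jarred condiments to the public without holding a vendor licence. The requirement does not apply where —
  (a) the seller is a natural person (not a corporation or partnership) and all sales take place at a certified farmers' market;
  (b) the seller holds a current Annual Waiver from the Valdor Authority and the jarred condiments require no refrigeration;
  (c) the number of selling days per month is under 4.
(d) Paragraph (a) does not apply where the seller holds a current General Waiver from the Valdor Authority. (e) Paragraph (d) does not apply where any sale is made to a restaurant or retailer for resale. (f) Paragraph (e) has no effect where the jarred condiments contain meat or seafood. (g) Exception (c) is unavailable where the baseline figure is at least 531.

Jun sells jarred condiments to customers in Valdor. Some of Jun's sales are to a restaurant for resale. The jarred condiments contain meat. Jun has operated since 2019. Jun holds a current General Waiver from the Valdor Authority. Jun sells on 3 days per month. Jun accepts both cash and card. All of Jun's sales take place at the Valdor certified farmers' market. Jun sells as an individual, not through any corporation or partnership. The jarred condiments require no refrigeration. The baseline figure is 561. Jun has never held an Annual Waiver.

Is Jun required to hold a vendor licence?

Yes — Jun must hold a vendor licence.

All of (a)'s requirements are met (the seller is a natural person; all sales are at a certified farmers' market). Turning to paragraphs (d)–(f): (d) operates against (a): a current General Waiver is held. (e) would limit (d) — some sales are to a restaurant for resale — but (f) sets (e) aside: (f) operates against (e): the jarred condiments contain meat. (a) is therefore removed.
Exception (b) does not apply: the Annual Waiver is not current.
Exception (c): the number of selling days per month is 3, under the 4 limit — every condition holds. However, paragraph (g) must be considered: (g) operates against (c): the baseline figure is 561, meeting the 531 threshold. (c) is therefore removed.
No exception applies. The general rule governs.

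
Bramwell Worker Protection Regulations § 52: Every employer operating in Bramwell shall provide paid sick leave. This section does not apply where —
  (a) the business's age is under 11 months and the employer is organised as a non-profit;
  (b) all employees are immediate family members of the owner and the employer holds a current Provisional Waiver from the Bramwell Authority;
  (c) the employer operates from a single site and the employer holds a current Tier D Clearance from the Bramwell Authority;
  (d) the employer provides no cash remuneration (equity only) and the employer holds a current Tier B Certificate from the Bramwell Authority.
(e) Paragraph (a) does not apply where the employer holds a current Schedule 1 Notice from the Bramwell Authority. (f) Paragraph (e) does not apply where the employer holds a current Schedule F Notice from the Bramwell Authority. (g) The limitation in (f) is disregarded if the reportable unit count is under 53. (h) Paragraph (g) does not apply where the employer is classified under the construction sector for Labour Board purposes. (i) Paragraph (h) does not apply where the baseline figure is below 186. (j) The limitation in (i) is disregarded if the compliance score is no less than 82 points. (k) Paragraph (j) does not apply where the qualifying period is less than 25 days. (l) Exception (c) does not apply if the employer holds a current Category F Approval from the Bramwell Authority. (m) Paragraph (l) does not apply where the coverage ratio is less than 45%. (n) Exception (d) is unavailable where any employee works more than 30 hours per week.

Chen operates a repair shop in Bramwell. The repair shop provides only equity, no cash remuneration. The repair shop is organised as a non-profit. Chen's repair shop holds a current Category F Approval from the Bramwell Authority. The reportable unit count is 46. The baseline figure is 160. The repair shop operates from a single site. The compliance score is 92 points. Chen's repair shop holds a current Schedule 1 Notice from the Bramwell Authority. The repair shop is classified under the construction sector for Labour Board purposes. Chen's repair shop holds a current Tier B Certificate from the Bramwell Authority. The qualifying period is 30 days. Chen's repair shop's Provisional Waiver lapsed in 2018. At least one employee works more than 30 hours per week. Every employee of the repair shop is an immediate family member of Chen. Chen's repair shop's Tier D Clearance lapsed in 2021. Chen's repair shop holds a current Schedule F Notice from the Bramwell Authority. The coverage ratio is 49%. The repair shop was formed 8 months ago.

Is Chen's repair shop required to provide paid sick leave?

Exception (a) is satisfied on its face — the business's age is 8 months, under the 11 months limit; the employer is a non-profit. Considering the limiting provisions: (e) operates (a current Schedule 1 Notice is held), but is set aside by (f): (f) is engaged — a current Schedule F Notice is held. (g) would limit (f) — the reportable unit count is 46, under the 53 limit — but (h) sets (g) aside: (h) operates — the repair shop is classified under the construction sector. (i) applies (the baseline figure is 160, below the 186 limit), but yields to (j): (j) is triggered — the compliance score is 92 points, meeting the 82 points threshold. (k) is inapplicable (the qualifying period is 30 days, not less than 25 days), so (j) stands. (a) remains available.
Exception (b) fails — the Provisional Waiver is not current.
Exception (c) does not apply: the Tier D Clearance is not current.
Exception (d): remuneration is equity-only; a current Tier B Certificate is held — every condition holds. However, paragraph (n) must be considered: (n) is engaged — at least one employee exceeds 30 hours/week. (d) is therefore removed.

No — exception (a) applies; Chen's repair shop is not required to provide paid sick leave.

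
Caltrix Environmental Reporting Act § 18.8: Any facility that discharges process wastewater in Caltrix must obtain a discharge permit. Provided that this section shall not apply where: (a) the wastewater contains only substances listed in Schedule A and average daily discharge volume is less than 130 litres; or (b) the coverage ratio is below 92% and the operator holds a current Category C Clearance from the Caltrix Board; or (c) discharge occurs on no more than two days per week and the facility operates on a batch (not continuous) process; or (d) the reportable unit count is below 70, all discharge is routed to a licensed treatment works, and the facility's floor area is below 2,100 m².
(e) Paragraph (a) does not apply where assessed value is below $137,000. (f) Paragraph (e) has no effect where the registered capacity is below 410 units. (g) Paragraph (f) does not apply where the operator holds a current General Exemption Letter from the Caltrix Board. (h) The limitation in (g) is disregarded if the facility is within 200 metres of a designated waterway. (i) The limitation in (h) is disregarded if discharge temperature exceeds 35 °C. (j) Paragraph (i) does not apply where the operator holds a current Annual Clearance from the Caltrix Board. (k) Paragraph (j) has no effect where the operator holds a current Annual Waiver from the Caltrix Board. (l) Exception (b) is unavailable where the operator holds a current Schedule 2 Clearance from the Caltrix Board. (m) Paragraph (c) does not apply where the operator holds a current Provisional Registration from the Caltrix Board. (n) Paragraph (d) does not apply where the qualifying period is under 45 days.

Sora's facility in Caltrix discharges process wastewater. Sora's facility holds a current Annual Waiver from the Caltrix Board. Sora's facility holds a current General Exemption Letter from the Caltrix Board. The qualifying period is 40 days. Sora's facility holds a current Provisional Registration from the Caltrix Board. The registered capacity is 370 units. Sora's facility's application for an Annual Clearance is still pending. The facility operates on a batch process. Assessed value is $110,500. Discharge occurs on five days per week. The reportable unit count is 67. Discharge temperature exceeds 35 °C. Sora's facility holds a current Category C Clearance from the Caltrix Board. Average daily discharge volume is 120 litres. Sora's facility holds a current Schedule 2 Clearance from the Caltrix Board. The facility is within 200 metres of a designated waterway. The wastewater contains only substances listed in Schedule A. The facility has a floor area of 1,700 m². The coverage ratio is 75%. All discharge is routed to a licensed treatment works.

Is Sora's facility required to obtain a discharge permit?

Yes — Sora's facility must obtain a discharge permit.

Exception (a): the wastewater is Schedule-A-only; average daily discharge volume is 120 litres, less than the 130 litres limit — every condition holds. However, paragraphs (e)–(k) must be considered: (e) is engaged — assessed value is $110,500, below the $137,000 limit. (f) operates (the registered capacity is 370 units, below the 410 units limit), but is itself disapplied by (g): (g) is triggered — a current General Exemption Letter is held. (h) would limit (g) — the facility is within 200 m of a designated waterway — but (i) sets (h) aside: (i) operates against (h): discharge temperature exceeds 35 °C. (j), which would lift (i), does not operate here — no current Annual Clearance is held. Exception (a) does not apply.
Exception (b)'s conditions are all satisfied: the coverage ratio is 75%, below the 92% limit; a current Category C Clearance is held. Turning to paragraph (l): (l) operates against (b): a current Schedule 2 Clearance is held. So (b) is unavailable.
Exception (c) fails — discharge occurs on five days per week.
Exception (d) is satisfied on its face — the reportable unit count is 67, below the 70 limit; discharge is routed to a licensed treatment works; the facility's floor area is 1,700 m², below the 2,100 m² limit. But: (n) operates — the qualifying period is 40 days, under the 45 days limit. So (d) is unavailable.
No exception displaces § 18.8.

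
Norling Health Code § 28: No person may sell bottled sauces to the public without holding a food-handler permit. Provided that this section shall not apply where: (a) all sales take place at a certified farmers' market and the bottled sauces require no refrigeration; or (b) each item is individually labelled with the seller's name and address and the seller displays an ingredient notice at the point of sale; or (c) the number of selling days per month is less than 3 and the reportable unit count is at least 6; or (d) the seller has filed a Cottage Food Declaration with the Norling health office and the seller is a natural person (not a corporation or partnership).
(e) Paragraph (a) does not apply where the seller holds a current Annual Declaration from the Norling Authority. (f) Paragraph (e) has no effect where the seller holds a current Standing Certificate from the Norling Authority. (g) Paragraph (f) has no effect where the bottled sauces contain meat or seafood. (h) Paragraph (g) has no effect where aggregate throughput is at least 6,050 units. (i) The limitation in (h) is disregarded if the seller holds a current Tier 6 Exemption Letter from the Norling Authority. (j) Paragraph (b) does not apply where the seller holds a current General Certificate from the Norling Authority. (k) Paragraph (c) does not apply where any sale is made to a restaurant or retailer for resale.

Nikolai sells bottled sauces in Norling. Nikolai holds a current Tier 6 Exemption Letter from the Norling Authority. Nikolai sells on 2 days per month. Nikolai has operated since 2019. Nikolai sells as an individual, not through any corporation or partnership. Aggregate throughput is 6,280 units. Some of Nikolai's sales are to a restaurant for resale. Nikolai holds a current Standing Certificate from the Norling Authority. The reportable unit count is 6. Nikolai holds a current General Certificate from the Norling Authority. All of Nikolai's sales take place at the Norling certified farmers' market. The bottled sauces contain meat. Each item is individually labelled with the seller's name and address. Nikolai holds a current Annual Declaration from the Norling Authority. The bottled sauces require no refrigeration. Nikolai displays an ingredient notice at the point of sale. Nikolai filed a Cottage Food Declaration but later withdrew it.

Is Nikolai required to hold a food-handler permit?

Yes — Nikolai must hold a food-handler permit.

All of (a)'s requirements are met (all sales are at a certified farmers' market; the bottled sauces are shelf-stable). Turning to paragraphs (e)–(i): (e) operates — a current Annual Declaration is held. (f) is triggered (a current Standing Certificate is held), but is itself disapplied by (g): (g) operates against (f): the bottled sauces contain meat. (h) is engaged (aggregate throughput is 6,280 units, meeting the 6,050 units threshold), but yields to (i): (i) applies — a current Tier 6 Exemption Letter is held. Exception (a) does not apply.
All of (b)'s requirements are met (items are individually labelled; an ingredient notice is displayed). But applying paragraph (j): (j) is engaged — a current General Certificate is held. So (b) is unavailable.
Exception (c): the number of selling days per month is 2, less than the 3 limit; the reportable unit count is 6, meeting the 6 threshold — every condition holds. Turning to paragraph (k): (k) applies — some sales are to a restaurant for resale. Exception (c) does not apply.
Exception (d) does not apply: the Cottage Food Declaration was withdrawn.
No exception applies. The general rule governs.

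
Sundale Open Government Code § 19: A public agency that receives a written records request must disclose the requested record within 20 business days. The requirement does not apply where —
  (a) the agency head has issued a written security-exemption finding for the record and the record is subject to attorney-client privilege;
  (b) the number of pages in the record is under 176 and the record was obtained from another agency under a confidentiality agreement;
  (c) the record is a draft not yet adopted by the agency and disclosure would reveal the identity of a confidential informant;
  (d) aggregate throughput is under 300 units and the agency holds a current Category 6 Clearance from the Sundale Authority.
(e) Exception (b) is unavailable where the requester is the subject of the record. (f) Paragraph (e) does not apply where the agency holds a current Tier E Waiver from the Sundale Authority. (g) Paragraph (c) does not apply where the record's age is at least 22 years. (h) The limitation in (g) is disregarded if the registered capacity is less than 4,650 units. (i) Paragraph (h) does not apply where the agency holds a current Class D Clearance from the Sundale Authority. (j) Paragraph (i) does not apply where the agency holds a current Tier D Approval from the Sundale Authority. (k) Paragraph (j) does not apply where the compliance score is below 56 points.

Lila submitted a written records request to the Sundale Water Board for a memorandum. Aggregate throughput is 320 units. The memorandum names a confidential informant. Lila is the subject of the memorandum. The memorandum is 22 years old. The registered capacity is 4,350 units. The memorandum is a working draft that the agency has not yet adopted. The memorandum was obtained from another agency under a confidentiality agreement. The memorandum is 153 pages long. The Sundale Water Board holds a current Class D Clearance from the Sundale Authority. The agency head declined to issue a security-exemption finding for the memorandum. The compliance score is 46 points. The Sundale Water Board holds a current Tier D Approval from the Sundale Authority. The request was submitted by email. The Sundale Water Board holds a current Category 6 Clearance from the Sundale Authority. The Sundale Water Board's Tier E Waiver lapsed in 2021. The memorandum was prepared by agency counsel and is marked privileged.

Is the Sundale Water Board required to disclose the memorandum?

Yes — the Sundale Water Board must disclose the memorandum.

Exception (a) fails — the agency head declined to issue a security-exemption finding.
Exception (b) is satisfied on its face — the number of pages in the record is 153, under the 176 limit; the memorandum was obtained under a confidentiality agreement. However, paragraphs (e)–(f) must be considered: (e) operates against (b): Lila is the subject of the memorandum. (f), which would lift (e), does not operate here — there is no Tier E Waiver in force. So (b) is unavailable.
Exception (c)'s conditions are all satisfied: the memorandum is an unadopted draft; the memorandum names a confidential informant. But: (g) applies — the record's age is 22 years, meeting the 22 years threshold. (h) would limit (g) — the registered capacity is 4,350 units, less than the 4,650 units limit — but (i) sets (h) aside: (i) applies — a current Class D Clearance is held. (j) operates (a current Tier D Approval is held), but is overridden by (k): (k) operates against (j): the compliance score is 46 points, below the 56 points limit. Exception (c) does not apply.
Exception (d) fails — aggregate throughput is 320 units, not under 300 units.
No exception displaces § 19.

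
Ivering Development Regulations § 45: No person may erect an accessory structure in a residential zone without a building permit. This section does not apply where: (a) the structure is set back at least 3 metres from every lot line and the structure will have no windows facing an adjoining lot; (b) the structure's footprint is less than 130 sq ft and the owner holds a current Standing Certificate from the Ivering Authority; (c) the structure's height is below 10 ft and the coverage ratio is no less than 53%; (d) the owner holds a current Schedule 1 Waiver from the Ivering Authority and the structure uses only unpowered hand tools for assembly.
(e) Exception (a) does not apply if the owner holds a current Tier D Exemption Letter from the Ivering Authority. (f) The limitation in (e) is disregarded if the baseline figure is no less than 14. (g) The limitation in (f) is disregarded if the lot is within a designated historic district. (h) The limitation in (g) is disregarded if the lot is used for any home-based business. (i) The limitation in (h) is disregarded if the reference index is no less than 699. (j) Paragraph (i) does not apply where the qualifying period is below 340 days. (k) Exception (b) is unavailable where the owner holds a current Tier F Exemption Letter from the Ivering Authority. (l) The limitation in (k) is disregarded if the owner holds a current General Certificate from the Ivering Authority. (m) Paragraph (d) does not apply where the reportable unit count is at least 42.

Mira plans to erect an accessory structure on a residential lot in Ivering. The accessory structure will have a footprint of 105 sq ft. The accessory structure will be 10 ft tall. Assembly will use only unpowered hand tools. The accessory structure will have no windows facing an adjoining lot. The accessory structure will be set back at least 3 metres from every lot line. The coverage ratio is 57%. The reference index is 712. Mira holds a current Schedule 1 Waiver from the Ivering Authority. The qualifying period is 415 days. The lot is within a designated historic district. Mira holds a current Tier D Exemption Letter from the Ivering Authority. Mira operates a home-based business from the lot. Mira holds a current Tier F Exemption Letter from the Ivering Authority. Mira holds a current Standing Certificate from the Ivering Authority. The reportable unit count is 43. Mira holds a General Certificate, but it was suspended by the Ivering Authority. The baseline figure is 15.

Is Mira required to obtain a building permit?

Yes — Mira must obtain a building permit.

Exception (a)'s conditions are all satisfied: the setback is at least 3 m on every side; no windows face an adjoining lot. However, paragraphs (e)–(j) must be considered: (e) is triggered — a current Tier D Exemption Letter is held. (f) operates (the baseline figure is 15, meeting the 14 threshold), but yields to (g): (g) is engaged — the lot is in a historic district. (h) would limit (g) — a home-based business operates on the lot — but (i) sets (h) aside: (i) operates against (h): the reference index is 712, meeting the 699 threshold. (j), which would lift (i), is inapplicable — the qualifying period is 415 days, not below 340 days. (a) is therefore removed.
All of (b)'s requirements are met (the structure's footprint is 105 sq ft, less than the 130 sq ft limit; a current Standing Certificate is held). But applying paragraphs (k)–(l): (k) operates against (b): a current Tier F Exemption Letter is held. (l) is not engaged (no current General Certificate is held), so (k) stands. (b) is therefore removed.
Exception (c) does not apply: the structure's height is 10 ft, not below 10 ft.
Exception (d): a current Schedule 1 Waiver is held; assembly uses only hand tools — every condition holds. But: (m) applies — the reportable unit count is 43, meeting the 42 threshold. (d) is therefore removed.
No exception displaces § 45.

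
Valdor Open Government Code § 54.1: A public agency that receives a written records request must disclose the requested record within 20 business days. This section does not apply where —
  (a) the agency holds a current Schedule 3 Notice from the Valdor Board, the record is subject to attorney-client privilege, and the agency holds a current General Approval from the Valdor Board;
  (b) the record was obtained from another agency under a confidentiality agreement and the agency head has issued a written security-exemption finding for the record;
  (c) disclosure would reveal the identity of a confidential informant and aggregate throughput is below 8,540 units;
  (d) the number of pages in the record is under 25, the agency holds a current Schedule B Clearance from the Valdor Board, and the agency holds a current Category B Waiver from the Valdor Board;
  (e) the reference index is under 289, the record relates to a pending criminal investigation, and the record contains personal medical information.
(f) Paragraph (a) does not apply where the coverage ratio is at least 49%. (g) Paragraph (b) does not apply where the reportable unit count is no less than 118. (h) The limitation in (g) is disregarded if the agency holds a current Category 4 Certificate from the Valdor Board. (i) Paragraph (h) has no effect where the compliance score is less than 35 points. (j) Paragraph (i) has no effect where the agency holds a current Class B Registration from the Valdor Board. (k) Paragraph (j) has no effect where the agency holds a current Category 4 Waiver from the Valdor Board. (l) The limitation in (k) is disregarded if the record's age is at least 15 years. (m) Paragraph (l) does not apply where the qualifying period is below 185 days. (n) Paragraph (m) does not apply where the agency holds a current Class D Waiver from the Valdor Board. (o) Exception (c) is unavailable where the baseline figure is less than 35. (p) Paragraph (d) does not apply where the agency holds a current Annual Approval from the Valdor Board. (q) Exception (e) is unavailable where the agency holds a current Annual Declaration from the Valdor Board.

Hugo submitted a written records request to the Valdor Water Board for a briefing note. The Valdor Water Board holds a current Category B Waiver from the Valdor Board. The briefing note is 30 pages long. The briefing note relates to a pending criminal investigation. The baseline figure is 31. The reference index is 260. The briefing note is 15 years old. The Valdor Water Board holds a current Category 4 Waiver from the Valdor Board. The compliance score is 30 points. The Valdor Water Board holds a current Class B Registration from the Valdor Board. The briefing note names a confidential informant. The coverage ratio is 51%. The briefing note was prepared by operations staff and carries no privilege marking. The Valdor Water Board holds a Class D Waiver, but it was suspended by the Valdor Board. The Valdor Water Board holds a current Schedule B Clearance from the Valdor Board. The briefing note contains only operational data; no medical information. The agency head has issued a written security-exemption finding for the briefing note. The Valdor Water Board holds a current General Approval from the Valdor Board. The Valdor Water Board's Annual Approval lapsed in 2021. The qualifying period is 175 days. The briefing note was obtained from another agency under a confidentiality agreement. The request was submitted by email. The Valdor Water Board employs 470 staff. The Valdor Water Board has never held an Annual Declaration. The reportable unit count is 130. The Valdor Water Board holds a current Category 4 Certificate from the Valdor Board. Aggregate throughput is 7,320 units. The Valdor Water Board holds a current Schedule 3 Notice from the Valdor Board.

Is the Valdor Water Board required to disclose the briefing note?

Yes — the Valdor Water Board must disclose the briefing note.

Exception (a) fails — the briefing note carries no privilege marking.
Exception (b)'s conditions are all satisfied: the briefing note was obtained under a confidentiality agreement; a written security-exemption finding has been issued. But: (g) operates against (b): the reportable unit count is 130, meeting the 118 threshold. (h) would limit (g) — a current Category 4 Certificate is held — but (i) sets (h) aside: (i) operates — the compliance score is 30 points, less than the 35 points limit. (j) applies (a current Class B Registration is held), but is itself disapplied by (k): (k) applies — a current Category 4 Waiver is held. (l) would limit (k) — the record's age is 15 years, meeting the 15 years threshold — but (m) sets (l) aside: (m) operates against (l): the qualifying period is 175 days, below the 185 days limit. (n), which would lift (m), is not triggered — the Class D Waiver is not current. So (b) is unavailable.
Exception (c)'s conditions are all satisfied: the briefing note names a confidential informant; aggregate throughput is 7,320 units, below the 8,540 units limit. However, paragraph (o) must be considered: (o) operates — the baseline figure is 31, less than the 35 limit. Exception (c) does not apply.
Exception (d) requires that the number of pages in the record is under 25; but the number of pages in the record is 30, not under 25, so (d) is unavailable.
Exception (e) fails — the briefing note contains only operational data.
No exception displaces § 54.1.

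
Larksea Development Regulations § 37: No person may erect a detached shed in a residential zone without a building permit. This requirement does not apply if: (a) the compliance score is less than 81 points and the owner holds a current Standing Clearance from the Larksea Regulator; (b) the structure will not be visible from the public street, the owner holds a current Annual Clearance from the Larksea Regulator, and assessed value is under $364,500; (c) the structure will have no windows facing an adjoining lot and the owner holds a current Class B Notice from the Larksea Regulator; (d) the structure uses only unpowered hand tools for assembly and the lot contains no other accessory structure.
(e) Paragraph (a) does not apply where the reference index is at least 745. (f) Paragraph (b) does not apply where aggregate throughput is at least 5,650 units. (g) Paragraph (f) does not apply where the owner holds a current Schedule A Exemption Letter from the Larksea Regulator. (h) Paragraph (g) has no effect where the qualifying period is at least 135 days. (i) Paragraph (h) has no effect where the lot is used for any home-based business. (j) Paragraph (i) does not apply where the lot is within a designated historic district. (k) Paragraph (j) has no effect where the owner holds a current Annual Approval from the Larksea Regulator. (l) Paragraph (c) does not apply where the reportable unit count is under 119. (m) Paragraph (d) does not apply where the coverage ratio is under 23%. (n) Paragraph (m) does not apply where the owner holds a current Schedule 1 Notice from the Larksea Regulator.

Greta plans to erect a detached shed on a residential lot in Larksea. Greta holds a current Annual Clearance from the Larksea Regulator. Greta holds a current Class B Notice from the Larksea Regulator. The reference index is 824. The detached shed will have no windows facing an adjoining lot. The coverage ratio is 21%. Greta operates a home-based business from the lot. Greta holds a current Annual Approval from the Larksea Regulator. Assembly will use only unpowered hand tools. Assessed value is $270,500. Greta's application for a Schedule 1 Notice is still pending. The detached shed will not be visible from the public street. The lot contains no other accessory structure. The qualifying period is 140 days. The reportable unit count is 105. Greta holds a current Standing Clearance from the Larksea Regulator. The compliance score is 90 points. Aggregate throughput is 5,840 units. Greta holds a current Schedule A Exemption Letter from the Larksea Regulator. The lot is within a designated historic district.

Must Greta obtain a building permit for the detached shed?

Exception (a) fails — the compliance score is 90 points, not less than 81 points.
Exception (b)'s conditions are all satisfied: the structure will not be visible from the street; a current Annual Clearance is held; assessed value is $270,500, under the $364,500 limit. Considering the limiting provisions: (f) operates (aggregate throughput is 5,840 units, meeting the 5,650 units threshold), but is itself disapplied by (g): (g) operates — a current Schedule A Exemption Letter is held. (h) applies (the qualifying period is 140 days, meeting the 135 days threshold), but is displaced by (i): (i) operates against (h): a home-based business operates on the lot. (j) applies (the lot is in a historic district), but is overridden by (k): (k) applies — a current Annual Approval is held. So (b) applies.
Exception (c) is satisfied on its face — no windows face an adjoining lot; a current Class B Notice is held. But applying paragraph (l): (l) is triggered — the reportable unit count is 105, under the 119 limit. So (c) is unavailable.
Exception (d): assembly uses only hand tools; the lot has no other accessory structure — every condition holds. However, paragraphs (m)–(n) must be considered: (m) applies — the coverage ratio is 21%, under the 23% limit. (n), which would lift (m), does not operate here — there is no Schedule 1 Notice in force. (d) is therefore removed.

No — exception (b) applies; Greta does not need a building permit.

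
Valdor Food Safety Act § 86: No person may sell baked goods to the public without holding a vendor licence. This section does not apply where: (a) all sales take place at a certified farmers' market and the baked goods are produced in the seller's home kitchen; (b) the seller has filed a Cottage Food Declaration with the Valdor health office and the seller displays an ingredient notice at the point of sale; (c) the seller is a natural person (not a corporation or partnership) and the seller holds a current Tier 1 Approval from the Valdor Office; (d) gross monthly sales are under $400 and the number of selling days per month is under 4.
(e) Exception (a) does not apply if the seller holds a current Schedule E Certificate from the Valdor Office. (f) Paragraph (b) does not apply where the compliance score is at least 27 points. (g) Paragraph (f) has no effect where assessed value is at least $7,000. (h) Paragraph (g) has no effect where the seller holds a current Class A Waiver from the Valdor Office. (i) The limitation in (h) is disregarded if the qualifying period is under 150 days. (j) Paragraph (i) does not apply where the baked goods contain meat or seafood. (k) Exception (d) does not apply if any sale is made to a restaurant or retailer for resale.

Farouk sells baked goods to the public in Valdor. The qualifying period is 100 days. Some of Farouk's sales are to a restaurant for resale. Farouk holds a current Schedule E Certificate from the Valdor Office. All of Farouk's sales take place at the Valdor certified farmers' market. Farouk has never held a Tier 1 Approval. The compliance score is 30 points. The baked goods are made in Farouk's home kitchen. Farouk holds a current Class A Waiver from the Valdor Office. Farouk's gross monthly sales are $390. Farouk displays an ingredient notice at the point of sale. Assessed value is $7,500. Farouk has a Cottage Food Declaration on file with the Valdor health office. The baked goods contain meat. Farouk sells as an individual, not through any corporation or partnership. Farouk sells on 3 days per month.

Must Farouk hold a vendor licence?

Yes — Farouk must hold a vendor licence.

Exception (a)'s conditions are all satisfied: all sales are at a certified farmers' market; the baked goods are home-kitchen produced. Turning to paragraph (e): (e) is engaged — a current Schedule E Certificate is held. So (a) is unavailable.
Exception (b) is satisfied on its face — a Cottage Food Declaration is on file; an ingredient notice is displayed. But: (f) is triggered — the compliance score is 30 points, meeting the 27 points threshold. (g) would limit (f) — assessed value is $7,500, meeting the $7,000 threshold — but (h) sets (g) aside: (h) operates — a current Class A Waiver is held. (i) would limit (h) — the qualifying period is 100 days, under the 150 days limit — but (j) sets (i) aside: (j) operates against (i): the baked goods contain meat. (b) is therefore removed.
Exception (c) fails — the Tier 1 Approval is not current.
All of (d)'s requirements are met (gross monthly sales are $390, under the $400 limit; the number of selling days per month is 3, under the 4 limit). But: (k) is triggered — some sales are to a restaurant for resale. Exception (d) does not apply.
Every exception is unavailable, so the rule governs.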